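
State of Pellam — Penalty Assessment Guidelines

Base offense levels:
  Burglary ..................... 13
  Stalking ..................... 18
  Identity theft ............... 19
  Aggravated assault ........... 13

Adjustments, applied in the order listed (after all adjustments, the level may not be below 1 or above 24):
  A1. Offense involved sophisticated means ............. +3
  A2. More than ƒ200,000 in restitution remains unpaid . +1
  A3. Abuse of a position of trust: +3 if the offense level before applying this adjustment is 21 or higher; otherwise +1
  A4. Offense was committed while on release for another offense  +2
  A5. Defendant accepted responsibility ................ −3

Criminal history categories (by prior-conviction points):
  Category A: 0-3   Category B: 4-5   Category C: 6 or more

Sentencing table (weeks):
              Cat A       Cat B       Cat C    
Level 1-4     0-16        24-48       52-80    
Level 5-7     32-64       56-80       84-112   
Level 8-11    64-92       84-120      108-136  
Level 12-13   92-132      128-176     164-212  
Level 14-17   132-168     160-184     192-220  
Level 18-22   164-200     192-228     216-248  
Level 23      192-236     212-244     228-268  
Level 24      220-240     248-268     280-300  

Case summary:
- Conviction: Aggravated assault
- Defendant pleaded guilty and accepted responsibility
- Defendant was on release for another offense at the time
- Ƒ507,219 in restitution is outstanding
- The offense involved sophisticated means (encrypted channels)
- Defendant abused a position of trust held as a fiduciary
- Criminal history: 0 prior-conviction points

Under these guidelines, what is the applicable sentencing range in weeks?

132-168 weeks

Base offense level for aggravated assault: 13.
A1 applies: 13 + 3 = 16.
A2 applies: 16 + 1 = 17.
A3 applies (level before this adjustment is 17 < 21, so +1): 17 + 1 = 18.
A4 applies: 18 + 2 = 20.
A5 applies: 20 − 3 = 17.
Final offense level: 17.
Criminal history: 0 prior points → Category A (0-3).
Level 17 falls in the 14-17 band.
Grid: Level 14-17 × Category A = 132-168 weeks.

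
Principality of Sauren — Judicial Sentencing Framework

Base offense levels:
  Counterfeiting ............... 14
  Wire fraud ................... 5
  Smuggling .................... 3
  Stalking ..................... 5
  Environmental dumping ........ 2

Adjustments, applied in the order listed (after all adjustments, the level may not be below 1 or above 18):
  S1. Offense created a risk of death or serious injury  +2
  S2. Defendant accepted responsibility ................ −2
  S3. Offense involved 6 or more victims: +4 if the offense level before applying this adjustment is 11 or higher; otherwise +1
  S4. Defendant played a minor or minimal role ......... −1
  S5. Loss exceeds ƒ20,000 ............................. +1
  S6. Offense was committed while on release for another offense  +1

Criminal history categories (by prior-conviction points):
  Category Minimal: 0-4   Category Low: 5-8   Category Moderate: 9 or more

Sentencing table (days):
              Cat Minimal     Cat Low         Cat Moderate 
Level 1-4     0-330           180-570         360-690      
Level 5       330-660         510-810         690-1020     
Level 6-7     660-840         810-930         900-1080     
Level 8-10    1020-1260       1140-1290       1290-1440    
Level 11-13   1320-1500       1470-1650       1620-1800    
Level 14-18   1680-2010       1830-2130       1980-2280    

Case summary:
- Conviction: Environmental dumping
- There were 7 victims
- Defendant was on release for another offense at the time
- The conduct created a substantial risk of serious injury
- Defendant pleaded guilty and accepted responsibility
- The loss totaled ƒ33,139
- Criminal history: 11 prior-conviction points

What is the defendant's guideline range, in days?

Base offense level for environmental dumping: 2.
S1 applies: 2 + 2 = 4.
S2 applies: 4 − 2 = 2.
S3 applies (level before this adjustment is 2 < 11, so +1): 2 + 1 = 3.
S5 applies: 3 + 1 = 4.
S6 applies: 4 + 1 = 5.
Final offense level: 5.
Criminal history: 11 prior points → Category Moderate (9+).
Level 5 falls in the 5 band.
Grid: Level 5 × Category Moderate = 690-1020 days.

690-1020 days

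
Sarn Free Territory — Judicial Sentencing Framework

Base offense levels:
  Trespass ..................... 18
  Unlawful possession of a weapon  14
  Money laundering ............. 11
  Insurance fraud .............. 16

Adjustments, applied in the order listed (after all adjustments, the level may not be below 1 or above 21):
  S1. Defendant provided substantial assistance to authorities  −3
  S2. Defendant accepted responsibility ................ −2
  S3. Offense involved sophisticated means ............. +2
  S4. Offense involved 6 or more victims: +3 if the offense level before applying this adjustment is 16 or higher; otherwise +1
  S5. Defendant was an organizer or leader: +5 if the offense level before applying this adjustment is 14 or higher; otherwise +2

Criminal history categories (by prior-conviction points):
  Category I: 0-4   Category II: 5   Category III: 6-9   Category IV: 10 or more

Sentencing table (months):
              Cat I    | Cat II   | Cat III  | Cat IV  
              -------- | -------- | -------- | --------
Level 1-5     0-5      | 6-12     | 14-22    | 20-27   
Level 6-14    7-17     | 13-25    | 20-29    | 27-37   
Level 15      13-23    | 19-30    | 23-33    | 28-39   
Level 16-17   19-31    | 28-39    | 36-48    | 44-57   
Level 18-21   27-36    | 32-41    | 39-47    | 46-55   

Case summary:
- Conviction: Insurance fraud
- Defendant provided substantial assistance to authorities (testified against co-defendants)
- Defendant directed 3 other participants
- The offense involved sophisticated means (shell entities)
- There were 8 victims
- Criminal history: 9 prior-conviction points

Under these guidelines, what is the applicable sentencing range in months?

39-47 months

Base offense level for insurance fraud: 16.
S1 applies: 16 − 3 = 13.
S3 applies: 13 + 2 = 15.
S4 applies (level before this adjustment is 15 < 16, so +1): 15 + 1 = 16.
S5 applies (level before this adjustment is 16 ≥ 14, so +5): 16 + 5 = 21.
Final offense level: 21.
Criminal history: 9 prior points → Category III (6-9).
Level 21 falls in the 18-21 band.
Grid: Level 18-21 × Category III = 39-47 months.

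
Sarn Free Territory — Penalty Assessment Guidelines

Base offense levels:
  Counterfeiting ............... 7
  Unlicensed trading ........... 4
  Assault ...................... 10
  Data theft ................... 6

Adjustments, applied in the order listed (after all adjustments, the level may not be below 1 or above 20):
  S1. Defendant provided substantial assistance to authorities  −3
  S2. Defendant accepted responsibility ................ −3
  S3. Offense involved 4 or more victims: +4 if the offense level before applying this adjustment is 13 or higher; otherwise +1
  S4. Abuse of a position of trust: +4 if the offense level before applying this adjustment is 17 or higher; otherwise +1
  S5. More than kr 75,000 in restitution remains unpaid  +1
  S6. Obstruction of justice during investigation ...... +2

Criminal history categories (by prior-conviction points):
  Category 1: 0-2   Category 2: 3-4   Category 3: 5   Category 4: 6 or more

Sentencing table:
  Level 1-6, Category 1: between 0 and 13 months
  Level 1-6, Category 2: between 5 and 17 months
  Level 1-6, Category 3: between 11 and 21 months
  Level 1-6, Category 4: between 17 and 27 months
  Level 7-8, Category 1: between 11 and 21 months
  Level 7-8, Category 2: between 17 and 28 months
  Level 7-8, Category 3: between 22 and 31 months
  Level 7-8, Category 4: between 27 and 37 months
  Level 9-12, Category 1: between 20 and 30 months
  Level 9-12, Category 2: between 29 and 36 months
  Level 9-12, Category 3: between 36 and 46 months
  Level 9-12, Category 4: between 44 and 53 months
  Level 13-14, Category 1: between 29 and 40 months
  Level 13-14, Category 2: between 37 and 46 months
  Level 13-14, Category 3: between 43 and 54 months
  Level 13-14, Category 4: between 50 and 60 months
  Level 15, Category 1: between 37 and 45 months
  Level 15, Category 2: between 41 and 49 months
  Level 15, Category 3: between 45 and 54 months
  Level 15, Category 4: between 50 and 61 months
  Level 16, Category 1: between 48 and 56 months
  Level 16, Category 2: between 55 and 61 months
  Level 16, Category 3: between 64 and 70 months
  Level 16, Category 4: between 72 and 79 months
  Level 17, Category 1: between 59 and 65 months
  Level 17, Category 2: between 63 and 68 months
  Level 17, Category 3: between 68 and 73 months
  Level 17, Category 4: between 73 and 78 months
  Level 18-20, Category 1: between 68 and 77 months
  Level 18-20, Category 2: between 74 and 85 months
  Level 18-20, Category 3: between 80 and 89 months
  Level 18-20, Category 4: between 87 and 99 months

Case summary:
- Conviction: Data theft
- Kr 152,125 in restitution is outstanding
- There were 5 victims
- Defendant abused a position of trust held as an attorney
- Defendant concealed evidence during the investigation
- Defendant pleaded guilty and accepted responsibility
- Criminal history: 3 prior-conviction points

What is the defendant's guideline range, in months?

17-28 months

Base offense level for data theft: 6.
S1 does not apply.
S2 applies: 6 − 3 = 3.
S3 applies (level before this adjustment is 3 < 13, so +1): 3 + 1 = 4.
S4 applies (level before this adjustment is 4 < 17, so +1): 4 + 1 = 5.
S5 applies: 5 + 1 = 6.
S6 applies: 6 + 2 = 8.
Final offense level: 8.
Criminal history: 3 prior points → Category 2 (3-4).
Level 8 falls in the 7-8 band.
Grid: Level 7-8 × Category 2 = 17-28 months.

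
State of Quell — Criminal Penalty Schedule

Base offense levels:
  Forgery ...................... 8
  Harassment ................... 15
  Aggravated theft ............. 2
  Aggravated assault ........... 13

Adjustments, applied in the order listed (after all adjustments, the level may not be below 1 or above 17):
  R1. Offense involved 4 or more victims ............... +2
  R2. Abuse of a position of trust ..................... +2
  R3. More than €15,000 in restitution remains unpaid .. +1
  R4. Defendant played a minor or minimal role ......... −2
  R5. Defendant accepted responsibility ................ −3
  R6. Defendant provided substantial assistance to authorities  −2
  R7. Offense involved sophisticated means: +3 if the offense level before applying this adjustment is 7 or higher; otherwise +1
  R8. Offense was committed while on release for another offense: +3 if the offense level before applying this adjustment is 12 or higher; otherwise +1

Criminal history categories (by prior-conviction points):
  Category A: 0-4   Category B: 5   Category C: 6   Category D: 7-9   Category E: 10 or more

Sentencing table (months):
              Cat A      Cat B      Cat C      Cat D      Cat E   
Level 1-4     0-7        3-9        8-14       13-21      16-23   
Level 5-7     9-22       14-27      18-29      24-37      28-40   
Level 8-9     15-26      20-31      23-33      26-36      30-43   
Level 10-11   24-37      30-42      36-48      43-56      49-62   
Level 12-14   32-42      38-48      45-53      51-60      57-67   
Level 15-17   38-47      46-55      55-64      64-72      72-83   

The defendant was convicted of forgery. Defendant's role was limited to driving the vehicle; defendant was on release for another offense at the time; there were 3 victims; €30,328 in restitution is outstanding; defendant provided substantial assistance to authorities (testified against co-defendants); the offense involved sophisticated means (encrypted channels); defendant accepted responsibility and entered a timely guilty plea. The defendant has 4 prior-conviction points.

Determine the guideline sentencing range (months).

Base offense level for forgery: 8.
R2 does not apply.
R3 applies: 8 + 1 = 9.
R4 applies: 9 − 2 = 7.
R5 applies: 7 − 3 = 4.
R6 applies: 4 − 2 = 2.
R7 applies (level before this adjustment is 2 < 7, so +1): 2 + 1 = 3.
R8 applies (level before this adjustment is 3 < 12, so +1): 3 + 1 = 4.
Final offense level: 4.
Criminal history: 4 prior points → Category A (0-4).
Level 4 falls in the 1-4 band.
Grid: Level 1-4 × Category A = 0-7 months.

0-7 months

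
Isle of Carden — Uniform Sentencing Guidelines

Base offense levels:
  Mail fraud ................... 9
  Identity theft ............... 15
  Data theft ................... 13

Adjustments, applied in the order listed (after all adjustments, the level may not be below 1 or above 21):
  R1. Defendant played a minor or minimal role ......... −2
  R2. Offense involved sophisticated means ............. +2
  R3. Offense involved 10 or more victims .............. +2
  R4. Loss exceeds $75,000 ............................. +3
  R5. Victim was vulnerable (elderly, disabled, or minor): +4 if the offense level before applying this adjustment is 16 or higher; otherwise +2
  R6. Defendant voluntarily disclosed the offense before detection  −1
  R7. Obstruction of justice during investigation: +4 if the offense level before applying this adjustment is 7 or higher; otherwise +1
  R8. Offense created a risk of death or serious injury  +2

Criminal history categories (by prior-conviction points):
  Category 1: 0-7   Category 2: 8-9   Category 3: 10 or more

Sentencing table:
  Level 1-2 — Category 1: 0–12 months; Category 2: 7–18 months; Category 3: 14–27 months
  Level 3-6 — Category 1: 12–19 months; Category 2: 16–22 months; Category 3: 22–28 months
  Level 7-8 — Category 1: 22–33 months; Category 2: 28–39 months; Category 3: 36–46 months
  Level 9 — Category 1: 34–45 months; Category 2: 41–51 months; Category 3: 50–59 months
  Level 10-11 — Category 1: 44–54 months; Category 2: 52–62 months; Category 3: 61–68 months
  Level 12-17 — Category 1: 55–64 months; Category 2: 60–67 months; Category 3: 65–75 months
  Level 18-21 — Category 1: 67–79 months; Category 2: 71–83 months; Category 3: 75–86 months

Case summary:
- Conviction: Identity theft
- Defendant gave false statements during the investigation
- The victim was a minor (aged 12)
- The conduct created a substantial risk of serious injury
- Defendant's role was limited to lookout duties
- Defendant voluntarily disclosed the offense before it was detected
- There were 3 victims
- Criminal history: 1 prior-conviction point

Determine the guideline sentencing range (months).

Base offense level for identity theft: 15.
R1 applies: 15 − 2 = 13.
R2 does not apply.
R3 does not apply.
R5 applies (level before this adjustment is 13 < 16, so +2): 13 + 2 = 15.
R6 applies: 15 − 1 = 14.
R7 applies (level before this adjustment is 14 ≥ 7, so +4): 14 + 4 = 18.
R8 applies: 18 + 2 = 20.
Final offense level: 20.
Criminal history: 1 prior point → Category 1 (0-7).
Level 20 falls in the 18-21 band.
Grid: Level 18-21 × Category 1 = 67-79 months.

67-79 months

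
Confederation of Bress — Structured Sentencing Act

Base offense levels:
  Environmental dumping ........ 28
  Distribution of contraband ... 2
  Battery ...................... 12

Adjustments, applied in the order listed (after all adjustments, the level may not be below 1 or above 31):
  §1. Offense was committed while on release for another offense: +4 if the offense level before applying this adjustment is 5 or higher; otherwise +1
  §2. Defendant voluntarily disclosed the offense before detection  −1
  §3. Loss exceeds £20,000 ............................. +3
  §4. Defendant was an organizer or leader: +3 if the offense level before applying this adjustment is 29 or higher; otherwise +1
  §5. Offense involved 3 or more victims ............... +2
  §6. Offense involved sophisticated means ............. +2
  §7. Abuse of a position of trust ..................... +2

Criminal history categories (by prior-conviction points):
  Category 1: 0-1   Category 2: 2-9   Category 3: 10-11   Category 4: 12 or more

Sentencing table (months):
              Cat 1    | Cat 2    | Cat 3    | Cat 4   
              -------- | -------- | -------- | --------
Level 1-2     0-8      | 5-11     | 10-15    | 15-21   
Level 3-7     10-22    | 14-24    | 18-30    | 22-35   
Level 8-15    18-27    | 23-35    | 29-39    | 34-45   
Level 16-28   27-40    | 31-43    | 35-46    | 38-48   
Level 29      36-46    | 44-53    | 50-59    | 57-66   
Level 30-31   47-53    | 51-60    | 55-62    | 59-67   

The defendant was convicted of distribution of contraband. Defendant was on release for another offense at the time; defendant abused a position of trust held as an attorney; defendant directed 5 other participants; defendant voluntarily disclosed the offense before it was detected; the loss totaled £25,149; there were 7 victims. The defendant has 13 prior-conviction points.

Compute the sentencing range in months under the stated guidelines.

34-45 months

Base offense level for distribution of contraband: 2.
§1 applies (level before this adjustment is 2 < 5, so +1): 2 + 1 = 3.
§2 applies: 3 − 1 = 2.
§3 applies: 2 + 3 = 5.
§4 applies (level before this adjustment is 5 < 29, so +1): 5 + 1 = 6.
§5 applies: 6 + 2 = 8.
§6 does not apply.
§7 applies: 8 + 2 = 10.
Final offense level: 10.
Criminal history: 13 prior points → Category 4 (12+).
Level 10 falls in the 8-15 band.
Grid: Level 8-15 × Category 4 = 34-45 months.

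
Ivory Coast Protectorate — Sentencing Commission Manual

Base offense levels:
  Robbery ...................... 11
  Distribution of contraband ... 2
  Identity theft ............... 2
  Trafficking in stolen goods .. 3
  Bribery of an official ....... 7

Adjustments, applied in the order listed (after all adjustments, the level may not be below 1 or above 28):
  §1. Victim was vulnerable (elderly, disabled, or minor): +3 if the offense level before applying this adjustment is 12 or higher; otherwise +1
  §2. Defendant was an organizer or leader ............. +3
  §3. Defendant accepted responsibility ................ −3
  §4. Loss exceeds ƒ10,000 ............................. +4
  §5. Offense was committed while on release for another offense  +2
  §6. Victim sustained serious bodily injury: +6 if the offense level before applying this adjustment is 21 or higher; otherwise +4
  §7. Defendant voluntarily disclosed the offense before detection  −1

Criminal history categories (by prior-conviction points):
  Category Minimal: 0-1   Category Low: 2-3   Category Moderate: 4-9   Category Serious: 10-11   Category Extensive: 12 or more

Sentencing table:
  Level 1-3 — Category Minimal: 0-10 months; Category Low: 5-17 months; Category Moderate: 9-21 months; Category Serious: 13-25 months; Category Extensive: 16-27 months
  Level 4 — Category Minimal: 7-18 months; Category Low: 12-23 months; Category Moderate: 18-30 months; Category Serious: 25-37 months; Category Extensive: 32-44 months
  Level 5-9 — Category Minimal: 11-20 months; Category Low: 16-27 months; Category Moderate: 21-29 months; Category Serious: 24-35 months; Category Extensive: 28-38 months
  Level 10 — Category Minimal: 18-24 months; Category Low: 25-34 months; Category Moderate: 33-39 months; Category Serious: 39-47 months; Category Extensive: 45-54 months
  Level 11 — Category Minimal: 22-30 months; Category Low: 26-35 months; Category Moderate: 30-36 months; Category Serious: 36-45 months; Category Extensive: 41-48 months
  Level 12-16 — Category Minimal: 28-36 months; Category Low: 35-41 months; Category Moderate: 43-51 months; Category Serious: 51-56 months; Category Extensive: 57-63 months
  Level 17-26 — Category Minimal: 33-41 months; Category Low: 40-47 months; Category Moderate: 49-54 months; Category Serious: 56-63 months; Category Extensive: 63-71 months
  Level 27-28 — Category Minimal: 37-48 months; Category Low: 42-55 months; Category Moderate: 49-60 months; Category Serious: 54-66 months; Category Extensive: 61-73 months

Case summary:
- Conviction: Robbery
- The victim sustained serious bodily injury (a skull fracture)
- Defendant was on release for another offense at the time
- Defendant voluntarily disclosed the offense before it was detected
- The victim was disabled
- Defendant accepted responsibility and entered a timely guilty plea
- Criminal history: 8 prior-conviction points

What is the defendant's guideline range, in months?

43-51 months

Base offense level for robbery: 11.
§1 applies (level before this adjustment is 11 < 12, so +1): 11 + 1 = 12.
§3 applies: 12 − 3 = 9.
§5 applies: 9 + 2 = 11.
§6 applies (level before this adjustment is 11 < 21, so +4): 11 + 4 = 15.
§7 applies: 15 − 1 = 14.
Final offense level: 14.
Criminal history: 8 prior points → Category Moderate (4-9).
Level 14 falls in the 12-16 band.
Grid: Level 12-16 × Category Moderate = 43-51 months.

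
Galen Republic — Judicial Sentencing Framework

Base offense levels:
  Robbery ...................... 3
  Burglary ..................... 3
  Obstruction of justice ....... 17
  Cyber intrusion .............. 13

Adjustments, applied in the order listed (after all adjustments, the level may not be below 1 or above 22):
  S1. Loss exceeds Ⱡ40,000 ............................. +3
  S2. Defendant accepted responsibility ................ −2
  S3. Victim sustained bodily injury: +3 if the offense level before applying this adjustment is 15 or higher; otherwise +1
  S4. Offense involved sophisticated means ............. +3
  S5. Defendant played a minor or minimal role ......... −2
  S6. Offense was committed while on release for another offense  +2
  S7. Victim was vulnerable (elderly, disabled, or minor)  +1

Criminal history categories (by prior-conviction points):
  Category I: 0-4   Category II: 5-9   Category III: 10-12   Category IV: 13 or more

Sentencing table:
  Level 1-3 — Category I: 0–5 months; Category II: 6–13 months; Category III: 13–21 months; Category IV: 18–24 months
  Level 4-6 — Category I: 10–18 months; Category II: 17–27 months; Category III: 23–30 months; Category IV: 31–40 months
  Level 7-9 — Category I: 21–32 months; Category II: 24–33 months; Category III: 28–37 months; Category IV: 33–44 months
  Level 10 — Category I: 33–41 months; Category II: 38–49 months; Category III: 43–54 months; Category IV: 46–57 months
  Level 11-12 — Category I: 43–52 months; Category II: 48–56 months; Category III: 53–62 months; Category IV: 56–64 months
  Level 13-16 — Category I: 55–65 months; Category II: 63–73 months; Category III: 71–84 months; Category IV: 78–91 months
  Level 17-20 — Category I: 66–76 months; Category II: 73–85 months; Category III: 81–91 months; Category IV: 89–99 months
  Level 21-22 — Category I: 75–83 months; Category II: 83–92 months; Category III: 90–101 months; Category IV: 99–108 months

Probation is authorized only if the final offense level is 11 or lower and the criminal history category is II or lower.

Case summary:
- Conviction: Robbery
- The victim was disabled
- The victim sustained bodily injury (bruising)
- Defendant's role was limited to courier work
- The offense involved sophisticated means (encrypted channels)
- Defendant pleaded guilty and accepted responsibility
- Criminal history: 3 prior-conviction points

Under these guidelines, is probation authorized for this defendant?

Base offense level for robbery: 3.
S1 does not apply.
S2 applies: 3 − 2 = 1.
S3 applies (level before this adjustment is 1 < 15, so +1): 1 + 1 = 2.
S4 applies: 2 + 3 = 5.
S5 applies: 5 − 2 = 3.
S6 does not apply.
S7 applies: 3 + 1 = 4.
Final offense level: 4.
Criminal history: 3 prior points → Category I (0-4).
Level 4 falls in the 4-6 band.
Grid: Level 4-6 × Category I = 10-18 months.
Probation check: level 4 ≤ 11 and category I ≤ II → eligible.

Yes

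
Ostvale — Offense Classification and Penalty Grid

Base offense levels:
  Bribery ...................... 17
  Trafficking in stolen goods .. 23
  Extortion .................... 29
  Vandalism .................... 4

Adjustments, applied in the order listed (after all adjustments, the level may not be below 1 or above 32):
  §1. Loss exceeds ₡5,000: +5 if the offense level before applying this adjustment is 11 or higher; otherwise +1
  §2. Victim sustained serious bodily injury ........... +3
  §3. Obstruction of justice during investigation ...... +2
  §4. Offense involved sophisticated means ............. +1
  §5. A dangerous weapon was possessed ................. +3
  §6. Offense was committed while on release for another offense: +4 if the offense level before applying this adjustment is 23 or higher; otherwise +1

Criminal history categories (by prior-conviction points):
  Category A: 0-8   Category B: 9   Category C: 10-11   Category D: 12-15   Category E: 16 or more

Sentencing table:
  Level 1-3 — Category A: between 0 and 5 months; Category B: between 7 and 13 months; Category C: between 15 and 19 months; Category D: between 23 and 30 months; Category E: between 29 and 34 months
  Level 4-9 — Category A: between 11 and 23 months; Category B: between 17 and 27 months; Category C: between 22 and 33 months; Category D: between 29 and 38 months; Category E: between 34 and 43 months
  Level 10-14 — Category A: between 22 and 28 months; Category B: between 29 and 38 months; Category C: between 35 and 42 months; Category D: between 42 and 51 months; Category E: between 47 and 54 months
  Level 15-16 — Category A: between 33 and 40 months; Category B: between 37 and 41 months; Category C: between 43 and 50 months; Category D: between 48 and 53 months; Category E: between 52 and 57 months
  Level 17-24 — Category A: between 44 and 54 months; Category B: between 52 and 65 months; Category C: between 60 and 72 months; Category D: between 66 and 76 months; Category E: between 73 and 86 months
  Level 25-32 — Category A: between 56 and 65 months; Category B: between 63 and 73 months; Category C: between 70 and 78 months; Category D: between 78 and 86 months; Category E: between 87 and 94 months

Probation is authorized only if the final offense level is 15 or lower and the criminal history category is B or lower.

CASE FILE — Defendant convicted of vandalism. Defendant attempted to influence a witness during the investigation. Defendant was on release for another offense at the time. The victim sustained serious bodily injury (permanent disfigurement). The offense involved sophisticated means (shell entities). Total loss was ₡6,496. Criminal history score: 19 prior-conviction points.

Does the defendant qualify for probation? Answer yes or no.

No

Base offense level for vandalism: 4.
§1 applies (level before this adjustment is 4 < 11, so +1): 4 + 1 = 5.
§2 applies: 5 + 3 = 8.
§3 applies: 8 + 2 = 10.
§4 applies: 10 + 1 = 11.
§6 applies (level before this adjustment is 11 < 23, so +1): 11 + 1 = 12.
Final offense level: 12.
Criminal history: 19 prior points → Category E (16+).
Level 12 falls in the 10-14 band.
Grid: Level 10-14 × Category E = 47-54 months.
Probation check: level 12 ≤ 15 and category E > B → not eligible.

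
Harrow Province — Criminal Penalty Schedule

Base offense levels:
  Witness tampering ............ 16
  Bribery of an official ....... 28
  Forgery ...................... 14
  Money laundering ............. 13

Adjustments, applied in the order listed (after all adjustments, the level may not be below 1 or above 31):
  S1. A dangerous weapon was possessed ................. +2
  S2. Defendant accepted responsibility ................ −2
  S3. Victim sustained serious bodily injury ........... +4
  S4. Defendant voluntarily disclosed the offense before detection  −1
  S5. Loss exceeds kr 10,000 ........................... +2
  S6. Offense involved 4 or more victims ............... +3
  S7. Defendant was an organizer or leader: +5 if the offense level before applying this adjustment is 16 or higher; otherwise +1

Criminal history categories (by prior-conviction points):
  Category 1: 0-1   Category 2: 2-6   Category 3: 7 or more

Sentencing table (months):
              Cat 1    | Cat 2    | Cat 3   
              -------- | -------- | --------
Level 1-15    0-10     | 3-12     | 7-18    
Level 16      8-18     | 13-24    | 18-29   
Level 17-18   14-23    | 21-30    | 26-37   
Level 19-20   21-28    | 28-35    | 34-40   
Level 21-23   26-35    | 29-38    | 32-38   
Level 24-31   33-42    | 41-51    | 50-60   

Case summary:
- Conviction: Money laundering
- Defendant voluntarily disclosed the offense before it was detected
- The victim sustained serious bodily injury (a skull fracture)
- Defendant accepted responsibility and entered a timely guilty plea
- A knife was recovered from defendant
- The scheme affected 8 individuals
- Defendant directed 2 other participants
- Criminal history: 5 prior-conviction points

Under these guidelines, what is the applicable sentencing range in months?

41-51 months

Base offense level for money laundering: 13.
S1 applies: 13 + 2 = 15.
S2 applies: 15 − 2 = 13.
S3 applies: 13 + 4 = 17.
S4 applies: 17 − 1 = 16.
S5 does not apply.
S6 applies: 16 + 3 = 19.
S7 applies (level before this adjustment is 19 ≥ 16, so +5): 19 + 5 = 24.
Final offense level: 24.
Criminal history: 5 prior points → Category 2 (2-6).
Level 24 falls in the 24-31 band.
Grid: Level 24-31 × Category 2 = 41-51 months.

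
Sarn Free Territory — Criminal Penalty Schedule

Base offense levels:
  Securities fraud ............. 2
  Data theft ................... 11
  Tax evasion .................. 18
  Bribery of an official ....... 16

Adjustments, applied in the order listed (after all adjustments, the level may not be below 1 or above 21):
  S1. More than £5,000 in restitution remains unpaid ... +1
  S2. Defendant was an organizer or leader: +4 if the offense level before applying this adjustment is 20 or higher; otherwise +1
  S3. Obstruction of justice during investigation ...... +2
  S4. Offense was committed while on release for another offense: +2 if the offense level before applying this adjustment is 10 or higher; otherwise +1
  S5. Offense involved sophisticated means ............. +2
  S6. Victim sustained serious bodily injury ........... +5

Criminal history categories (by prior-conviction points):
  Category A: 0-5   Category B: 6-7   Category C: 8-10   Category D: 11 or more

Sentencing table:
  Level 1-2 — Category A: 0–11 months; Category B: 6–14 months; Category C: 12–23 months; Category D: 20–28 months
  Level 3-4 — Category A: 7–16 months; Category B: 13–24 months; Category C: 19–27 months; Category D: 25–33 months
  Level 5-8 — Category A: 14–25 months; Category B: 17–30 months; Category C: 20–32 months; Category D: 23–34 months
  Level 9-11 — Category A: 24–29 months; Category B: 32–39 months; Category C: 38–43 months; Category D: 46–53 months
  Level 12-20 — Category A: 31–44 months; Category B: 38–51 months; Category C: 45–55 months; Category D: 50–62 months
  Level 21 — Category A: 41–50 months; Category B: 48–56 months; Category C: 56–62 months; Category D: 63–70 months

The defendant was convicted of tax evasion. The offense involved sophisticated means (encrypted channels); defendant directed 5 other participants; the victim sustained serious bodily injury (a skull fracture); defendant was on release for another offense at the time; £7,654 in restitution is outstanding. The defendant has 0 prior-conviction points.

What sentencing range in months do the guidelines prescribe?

Base offense level for tax evasion: 18.
S1 applies: 18 + 1 = 19.
S2 applies (level before this adjustment is 19 < 20, so +1): 19 + 1 = 20.
S3 does not apply.
S4 applies (level before this adjustment is 20 ≥ 10, so +2): 20 + 2 = 22.
S5 applies: 22 + 2 = 24.
S6 applies: 24 + 5 = 29.
Level 29 exceeds the maximum of 21; capped at 21.
Final offense level: 21.
Criminal history: 0 prior points → Category A (0-5).
Level 21 falls in the 21 band.
Grid: Level 21 × Category A = 41-50 months.

41-50 months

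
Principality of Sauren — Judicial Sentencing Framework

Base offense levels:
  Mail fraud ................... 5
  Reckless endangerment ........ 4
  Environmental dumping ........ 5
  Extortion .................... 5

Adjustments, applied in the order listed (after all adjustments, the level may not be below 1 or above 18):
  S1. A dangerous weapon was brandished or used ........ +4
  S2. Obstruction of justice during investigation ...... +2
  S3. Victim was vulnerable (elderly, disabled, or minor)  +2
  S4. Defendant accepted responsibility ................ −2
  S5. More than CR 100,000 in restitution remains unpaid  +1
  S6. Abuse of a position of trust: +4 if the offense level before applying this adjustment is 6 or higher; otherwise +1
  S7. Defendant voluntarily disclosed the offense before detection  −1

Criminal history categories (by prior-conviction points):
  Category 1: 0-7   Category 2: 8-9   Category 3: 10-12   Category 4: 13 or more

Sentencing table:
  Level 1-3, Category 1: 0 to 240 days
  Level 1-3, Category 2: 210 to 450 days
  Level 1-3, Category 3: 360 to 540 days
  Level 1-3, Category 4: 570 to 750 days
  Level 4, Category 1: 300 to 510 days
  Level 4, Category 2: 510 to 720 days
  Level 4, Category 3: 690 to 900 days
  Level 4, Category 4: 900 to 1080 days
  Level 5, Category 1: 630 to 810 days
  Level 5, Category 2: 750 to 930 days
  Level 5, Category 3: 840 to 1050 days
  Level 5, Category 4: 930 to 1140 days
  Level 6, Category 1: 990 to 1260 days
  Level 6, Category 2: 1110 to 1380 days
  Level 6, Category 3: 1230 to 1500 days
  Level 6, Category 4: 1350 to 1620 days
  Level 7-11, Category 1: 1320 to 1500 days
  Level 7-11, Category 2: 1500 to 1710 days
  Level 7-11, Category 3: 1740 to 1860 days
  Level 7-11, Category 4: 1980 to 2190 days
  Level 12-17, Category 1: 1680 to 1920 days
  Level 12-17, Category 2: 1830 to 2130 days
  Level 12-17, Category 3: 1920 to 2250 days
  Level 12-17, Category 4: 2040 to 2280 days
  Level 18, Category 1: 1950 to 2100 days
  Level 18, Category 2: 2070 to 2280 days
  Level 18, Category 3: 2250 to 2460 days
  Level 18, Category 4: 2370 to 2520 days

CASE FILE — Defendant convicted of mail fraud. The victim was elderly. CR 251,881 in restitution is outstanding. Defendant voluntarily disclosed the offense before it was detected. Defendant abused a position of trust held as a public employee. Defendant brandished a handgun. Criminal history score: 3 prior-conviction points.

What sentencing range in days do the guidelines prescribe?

Base offense level for mail fraud: 5.
S1 applies: 5 + 4 = 9.
S2 does not apply.
S3 applies: 9 + 2 = 11.
S5 applies: 11 + 1 = 12.
S6 applies (level before this adjustment is 12 ≥ 6, so +4): 12 + 4 = 16.
S7 applies: 16 − 1 = 15.
Final offense level: 15.
Criminal history: 3 prior points → Category 1 (0-7).
Level 15 falls in the 12-17 band.
Grid: Level 12-17 × Category 1 = 1680-1920 days.

1680-1920 days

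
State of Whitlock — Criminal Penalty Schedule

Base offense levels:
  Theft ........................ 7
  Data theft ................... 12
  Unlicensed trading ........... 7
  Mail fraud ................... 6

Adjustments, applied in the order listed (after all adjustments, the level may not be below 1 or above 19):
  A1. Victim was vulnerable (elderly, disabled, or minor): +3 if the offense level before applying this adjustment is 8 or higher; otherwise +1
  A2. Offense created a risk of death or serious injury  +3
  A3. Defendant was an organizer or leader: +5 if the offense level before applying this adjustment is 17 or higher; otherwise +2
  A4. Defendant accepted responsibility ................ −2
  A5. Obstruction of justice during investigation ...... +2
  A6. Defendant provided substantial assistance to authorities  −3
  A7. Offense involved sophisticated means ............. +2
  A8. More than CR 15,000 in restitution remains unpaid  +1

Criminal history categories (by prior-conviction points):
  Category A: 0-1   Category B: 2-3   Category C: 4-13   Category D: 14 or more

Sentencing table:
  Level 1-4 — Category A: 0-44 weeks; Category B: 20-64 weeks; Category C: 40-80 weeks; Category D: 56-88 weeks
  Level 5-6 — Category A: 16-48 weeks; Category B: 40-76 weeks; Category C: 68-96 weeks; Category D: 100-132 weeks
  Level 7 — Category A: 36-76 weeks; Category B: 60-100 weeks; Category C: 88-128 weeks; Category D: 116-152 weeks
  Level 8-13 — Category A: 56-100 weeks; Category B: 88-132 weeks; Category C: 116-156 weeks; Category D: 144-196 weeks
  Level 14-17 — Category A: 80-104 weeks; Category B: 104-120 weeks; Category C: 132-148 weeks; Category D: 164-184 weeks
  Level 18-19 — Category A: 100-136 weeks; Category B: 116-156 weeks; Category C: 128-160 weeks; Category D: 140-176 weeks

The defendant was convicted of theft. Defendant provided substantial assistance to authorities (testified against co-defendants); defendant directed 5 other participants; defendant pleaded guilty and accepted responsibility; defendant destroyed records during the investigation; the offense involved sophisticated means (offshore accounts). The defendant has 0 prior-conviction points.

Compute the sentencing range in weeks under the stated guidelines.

56-100 weeks

Base offense level for theft: 7.
A1 does not apply.
A3 applies (level before this adjustment is 7 < 17, so +2): 7 + 2 = 9.
A4 applies: 9 − 2 = 7.
A5 applies: 7 + 2 = 9.
A6 applies: 9 − 3 = 6.
A7 applies: 6 + 2 = 8.
Final offense level: 8.
Criminal history: 0 prior points → Category A (0-1).
Level 8 falls in the 8-13 band.
Grid: Level 8-13 × Category A = 56-100 weeks.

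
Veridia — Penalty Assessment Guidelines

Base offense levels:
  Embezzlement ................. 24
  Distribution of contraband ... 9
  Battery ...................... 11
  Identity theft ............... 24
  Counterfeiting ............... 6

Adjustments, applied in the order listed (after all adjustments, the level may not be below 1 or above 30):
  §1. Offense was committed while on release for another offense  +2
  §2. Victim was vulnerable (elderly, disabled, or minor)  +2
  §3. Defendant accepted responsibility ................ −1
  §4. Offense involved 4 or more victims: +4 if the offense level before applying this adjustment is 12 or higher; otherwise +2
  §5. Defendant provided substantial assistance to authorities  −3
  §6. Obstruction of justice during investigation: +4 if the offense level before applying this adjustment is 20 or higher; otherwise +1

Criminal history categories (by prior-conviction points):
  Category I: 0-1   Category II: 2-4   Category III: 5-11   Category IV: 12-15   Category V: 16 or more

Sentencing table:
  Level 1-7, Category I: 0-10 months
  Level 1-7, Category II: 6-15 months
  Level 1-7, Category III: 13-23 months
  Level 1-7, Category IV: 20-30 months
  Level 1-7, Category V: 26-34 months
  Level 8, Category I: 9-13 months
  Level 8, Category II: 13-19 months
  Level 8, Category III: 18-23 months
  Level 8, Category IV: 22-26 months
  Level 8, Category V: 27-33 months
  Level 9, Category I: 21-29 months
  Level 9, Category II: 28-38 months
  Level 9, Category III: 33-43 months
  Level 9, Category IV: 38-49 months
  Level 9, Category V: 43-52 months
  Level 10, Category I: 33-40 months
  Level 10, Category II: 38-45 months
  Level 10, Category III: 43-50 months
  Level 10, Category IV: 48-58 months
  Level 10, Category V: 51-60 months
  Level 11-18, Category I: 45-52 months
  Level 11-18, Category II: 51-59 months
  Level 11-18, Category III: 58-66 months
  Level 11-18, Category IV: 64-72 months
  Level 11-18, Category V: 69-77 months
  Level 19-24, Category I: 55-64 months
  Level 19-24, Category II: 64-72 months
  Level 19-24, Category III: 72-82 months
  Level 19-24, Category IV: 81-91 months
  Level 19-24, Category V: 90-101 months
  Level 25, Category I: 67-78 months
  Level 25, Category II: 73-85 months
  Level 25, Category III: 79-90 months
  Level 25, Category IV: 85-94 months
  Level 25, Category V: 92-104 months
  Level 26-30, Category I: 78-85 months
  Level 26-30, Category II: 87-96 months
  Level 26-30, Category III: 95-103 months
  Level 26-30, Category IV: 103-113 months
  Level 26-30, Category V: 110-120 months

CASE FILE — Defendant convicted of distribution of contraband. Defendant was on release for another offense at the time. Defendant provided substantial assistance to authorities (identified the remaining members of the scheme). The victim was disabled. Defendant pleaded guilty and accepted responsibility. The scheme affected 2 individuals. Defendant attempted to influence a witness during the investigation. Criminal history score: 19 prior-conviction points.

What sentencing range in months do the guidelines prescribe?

51-60 months

Base offense level for distribution of contraband: 9.
§1 applies: 9 + 2 = 11.
§2 applies: 11 + 2 = 13.
§3 applies: 13 − 1 = 12.
§5 applies: 12 − 3 = 9.
§6 applies (level before this adjustment is 9 < 20, so +1): 9 + 1 = 10.
Final offense level: 10.
Criminal history: 19 prior points → Category V (16+).
Level 10 falls in the 10 band.
Grid: Level 10 × Category V = 51-60 months.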